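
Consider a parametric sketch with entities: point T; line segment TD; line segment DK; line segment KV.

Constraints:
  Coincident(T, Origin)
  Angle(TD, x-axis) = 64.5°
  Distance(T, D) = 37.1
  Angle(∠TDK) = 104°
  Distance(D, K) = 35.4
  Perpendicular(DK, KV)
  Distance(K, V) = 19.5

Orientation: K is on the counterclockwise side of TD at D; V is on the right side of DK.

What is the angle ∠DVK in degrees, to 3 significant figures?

61.2°

∠TDK = 104.0°, so DK runs at 64.5° + (180° − 104.0°) = 140° from the x-axis; with |DK| = 35.4, K = D + 35.4·(cos 140°, sin 140°) = (-11.3, 56.0). The perpendicularity gives KV at right angles to DK; with |KV| = 19.5 on the right of DK, V = K + 19.5·(0.636, 0.772) = (1.06, 71.0). Then cos ∠DVK = VD·VK / (|VD||VK|), giving 61.2°.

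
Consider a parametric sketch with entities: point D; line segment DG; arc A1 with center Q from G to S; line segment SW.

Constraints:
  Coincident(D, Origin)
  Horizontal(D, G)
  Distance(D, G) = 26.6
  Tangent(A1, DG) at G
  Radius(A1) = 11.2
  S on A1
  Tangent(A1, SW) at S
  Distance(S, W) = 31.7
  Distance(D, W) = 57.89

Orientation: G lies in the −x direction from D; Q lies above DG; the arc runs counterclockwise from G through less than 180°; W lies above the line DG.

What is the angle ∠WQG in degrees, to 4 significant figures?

157.2°

Checks: |QS| = 11.20 ✓; ∠(QS, SW) = 90.00° ✓; |SW| = 31.70 ✓; |DW| = 57.89 ✓.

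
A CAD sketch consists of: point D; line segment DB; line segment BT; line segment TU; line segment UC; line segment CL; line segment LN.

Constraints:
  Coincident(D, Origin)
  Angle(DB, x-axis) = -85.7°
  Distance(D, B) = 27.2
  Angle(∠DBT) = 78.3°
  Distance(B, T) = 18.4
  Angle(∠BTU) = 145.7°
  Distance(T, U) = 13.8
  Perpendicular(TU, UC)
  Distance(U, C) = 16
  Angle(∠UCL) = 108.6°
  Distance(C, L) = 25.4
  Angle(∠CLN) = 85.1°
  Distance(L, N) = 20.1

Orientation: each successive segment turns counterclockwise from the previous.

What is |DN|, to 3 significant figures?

31.4

D is at the origin; DB runs at -85.7° with length 27.2, so B = (2.04, -27.1). ∠DBT = 78.3° gives BT at 16.0° from the x-axis; with |BT| = 18.4, T = (19.7, -22.1). ∠BTU = 145.7° gives TU at 50.3° from the x-axis; with |TU| = 13.8, U = (28.5, -11.4). The perpendicularity gives UC at right angles to TU, so UC runs at 140°; with |UC| = 16.0, C = (16.2, -1.21). ∠UCL = 108.6° gives CL at -148° from the x-axis; with |CL| = 25.4, L = (-5.38, -14.6). ∠CLN = 85.1° gives LN at -53.4° from the x-axis; with |LN| = 20.1, N = (6.60, -30.7). Then |DN| = |N − D| = 31.4.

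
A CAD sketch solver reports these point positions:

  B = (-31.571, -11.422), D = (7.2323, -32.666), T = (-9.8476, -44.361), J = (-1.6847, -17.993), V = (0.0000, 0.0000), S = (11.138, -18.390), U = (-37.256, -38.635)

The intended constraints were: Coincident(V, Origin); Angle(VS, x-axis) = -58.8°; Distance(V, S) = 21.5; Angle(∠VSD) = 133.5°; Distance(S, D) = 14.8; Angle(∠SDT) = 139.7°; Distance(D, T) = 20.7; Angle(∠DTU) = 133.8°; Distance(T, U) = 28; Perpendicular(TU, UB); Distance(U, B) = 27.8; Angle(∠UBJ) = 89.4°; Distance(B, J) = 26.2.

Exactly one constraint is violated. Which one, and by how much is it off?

Distance(B, J) = 26.2 — off by 4.40.

V = (0.00, 0.00) ✓; VS at -58.80° ✓; |VS| = 21.50 ✓; ∠VSD = 133.5° ✓; |SD| = 14.80 ✓; ∠SDT = 139.7° ✓; |DT| = 20.70 ✓; ∠DTU = 133.8° ✓; |TU| = 28.00 ✓; ∠(TU, UB) = 90.00° ✓; |UB| = 27.80 ✓; ∠UBJ = 89.40° ✓; |BJ| = 30.60 ✗.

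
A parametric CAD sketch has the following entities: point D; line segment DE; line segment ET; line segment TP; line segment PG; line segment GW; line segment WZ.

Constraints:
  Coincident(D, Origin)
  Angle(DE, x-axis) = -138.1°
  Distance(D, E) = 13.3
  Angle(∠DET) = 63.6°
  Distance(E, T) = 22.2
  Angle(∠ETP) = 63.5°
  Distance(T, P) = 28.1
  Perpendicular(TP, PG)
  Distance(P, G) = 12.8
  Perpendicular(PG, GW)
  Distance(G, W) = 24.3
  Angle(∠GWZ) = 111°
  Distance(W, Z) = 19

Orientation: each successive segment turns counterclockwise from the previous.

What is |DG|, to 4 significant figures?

10.77

D is at the origin; DE runs at -138.1° with length 13.3, so E = (-9.899, -8.882). ∠DET = 63.6° gives ET at -21.70° from the x-axis; with |ET| = 22.2, T = (10.73, -17.09). ∠ETP = 63.5° gives TP at 94.80° from the x-axis; with |TP| = 28.1, P = (8.376, 10.91). TP ⟂ PG, so PG runs at -175.2°; with |PG| = 12.8, G = (-4.379, 9.840). Then |DG| = |G − D| = 10.77.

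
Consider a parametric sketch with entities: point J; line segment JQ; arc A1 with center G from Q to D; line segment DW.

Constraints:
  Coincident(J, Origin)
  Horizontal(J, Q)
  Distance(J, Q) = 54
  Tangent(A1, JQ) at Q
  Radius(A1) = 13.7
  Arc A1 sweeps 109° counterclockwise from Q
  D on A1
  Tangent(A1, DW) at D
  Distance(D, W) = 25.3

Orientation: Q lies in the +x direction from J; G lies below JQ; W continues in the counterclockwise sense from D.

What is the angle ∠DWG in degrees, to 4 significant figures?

28.44°

J is at the origin; J and Q share the same y with |JQ| = 54.0 and Q on the +x side, so Q = (54.00, 0.000). Since A1 is tangent to JQ there, GQ ⟂ JQ, so G = Q + (0, -13.7) = (54.00, -13.70). On A1, Q sits at bearing 90° from G; a 109° counterclockwise sweep puts D at bearing 199°, so D = G + 13.7·(cos 199°, sin 199°) = (41.05, -18.16). Since A1 is tangent to DW there, GD ⟂ DW, so DW runs along (−sin 199°, cos 199°); with |DW| = 25.3, W = (49.28, -42.08). Then cos ∠DWG = WD·WG / (|WD||WG|), giving 28.44°.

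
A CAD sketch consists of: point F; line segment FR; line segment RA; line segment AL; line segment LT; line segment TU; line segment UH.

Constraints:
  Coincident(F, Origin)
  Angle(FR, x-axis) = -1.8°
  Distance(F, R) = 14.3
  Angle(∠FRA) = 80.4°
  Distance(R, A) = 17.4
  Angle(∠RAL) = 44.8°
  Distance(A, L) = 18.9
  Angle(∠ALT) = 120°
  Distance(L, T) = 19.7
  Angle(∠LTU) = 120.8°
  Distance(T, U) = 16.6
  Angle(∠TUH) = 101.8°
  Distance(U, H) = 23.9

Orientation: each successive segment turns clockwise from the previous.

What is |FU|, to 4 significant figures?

30.98

F is at the origin; FR runs at -1.8° with length 14.3, so R = (14.29, -0.4492). ∠FRA = 80.4° gives RA at -101.4° from the x-axis; with |RA| = 17.4, A = (10.85, -17.51). ∠RAL = 44.8° gives AL at 123.4° from the x-axis; with |AL| = 18.9, L = (0.4496, -1.727). ∠ALT = 120.0° gives LT at 63.40° from the x-axis; with |LT| = 19.7, T = (9.270, 15.89). ∠LTU = 120.8° gives TU at 4.200° from the x-axis; with |TU| = 16.6, U = (25.83, 17.10). Then |FU| = |U − F| = 30.98.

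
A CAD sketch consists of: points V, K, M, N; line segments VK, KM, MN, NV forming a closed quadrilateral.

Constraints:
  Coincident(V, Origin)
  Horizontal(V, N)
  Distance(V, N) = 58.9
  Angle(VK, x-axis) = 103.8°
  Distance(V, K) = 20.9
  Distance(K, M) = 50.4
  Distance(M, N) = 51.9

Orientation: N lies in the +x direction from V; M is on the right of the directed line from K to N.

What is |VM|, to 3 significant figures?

29.9

V is at the origin; VN is horizontal with |VN| = 58.9 and N in +x, so N = (58.9, 0). VK runs at 103.8° with |VK| = 20.9, so K = (-4.99, 20.3). M is determined by |KM| = 50.4 and |MN| = 51.9 together: it lies at the intersection of circle(K, 50.4) and circle(N, 51.9). With |KN| = 67.0, the foot of the radical line on KN is 32.4 from K and the perpendicular offset is √(50.4² − 32.4²) = 38.6. Taking the right-of-KN solution: M = (14.2, -26.3).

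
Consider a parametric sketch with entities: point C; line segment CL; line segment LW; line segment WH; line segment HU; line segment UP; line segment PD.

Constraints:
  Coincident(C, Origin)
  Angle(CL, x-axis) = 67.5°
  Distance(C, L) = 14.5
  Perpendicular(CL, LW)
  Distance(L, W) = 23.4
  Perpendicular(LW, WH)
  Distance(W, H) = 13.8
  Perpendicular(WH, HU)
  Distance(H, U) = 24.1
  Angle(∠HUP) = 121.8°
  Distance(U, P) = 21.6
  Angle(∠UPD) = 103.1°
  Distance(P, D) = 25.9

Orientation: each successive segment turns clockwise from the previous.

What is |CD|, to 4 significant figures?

37.86

C is at the origin; CL runs at 67.5° with length 14.5, so L = (5.549, 13.40). CL is perpendicular to LW, so LW runs at -22.50°; with |LW| = 23.4, W = (27.17, 4.441). LW ⟂ WH, so WH runs at -112.5°; with |WH| = 13.8, H = (21.89, -8.308). WH is perpendicular to HU, so HU runs at 157.5°; with |HU| = 24.1, U = (-0.3788, 0.9146). ∠HUP = 121.8° gives UP at 99.30° from the x-axis; with |UP| = 21.6, P = (-3.869, 22.23). ∠UPD = 103.1° gives PD at 22.40° from the x-axis; with |PD| = 25.9, D = (20.08, 32.10). Then |CD| = |D − C| = 37.86.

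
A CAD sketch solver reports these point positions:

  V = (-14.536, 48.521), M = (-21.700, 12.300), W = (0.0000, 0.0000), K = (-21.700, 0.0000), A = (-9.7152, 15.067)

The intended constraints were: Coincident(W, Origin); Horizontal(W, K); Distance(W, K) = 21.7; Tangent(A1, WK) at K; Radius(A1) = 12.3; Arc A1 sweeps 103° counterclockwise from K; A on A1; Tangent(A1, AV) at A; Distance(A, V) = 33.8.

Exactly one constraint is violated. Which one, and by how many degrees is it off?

Tangent(A1, AV) at A — off by 4.80°.

W = (0.00, 0.00) ✓; W.y = 0.00, K.y = 0.00 ✓; |WK| = 21.70 ✓; ∠(MK, KW) = 90.00° ✓; |MK| = 12.30 ✓; bearing(M→A) − bearing(M→K) = 103.0° ✓; |MA| = 12.30 ✓; ∠(MA, AV) = 94.80° ✗; |AV| = 33.80 ✓.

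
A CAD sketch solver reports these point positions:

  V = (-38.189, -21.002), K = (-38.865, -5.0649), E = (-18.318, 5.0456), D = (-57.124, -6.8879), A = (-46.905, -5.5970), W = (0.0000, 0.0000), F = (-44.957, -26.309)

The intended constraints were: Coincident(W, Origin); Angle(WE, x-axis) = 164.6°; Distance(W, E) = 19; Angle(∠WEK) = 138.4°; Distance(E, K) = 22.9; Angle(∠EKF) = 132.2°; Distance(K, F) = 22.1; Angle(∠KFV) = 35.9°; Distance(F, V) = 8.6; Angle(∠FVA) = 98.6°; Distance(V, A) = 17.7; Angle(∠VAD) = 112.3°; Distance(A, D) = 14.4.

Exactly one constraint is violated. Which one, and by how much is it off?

Distance(A, D) = 14.4 — off by 4.10.

W = (0.00, 0.00) ✓; WE at 164.6° ✓; |WE| = 19.00 ✓; ∠WEK = 138.4° ✓; |EK| = 22.90 ✓; ∠EKF = 132.2° ✓; |KF| = 22.10 ✓; ∠KFV = 35.90° ✓; |FV| = 8.601 ✓; ∠FVA = 98.60° ✓; |VA| = 17.70 ✓; ∠VAD = 112.3° ✓; |AD| = 10.30 ✗.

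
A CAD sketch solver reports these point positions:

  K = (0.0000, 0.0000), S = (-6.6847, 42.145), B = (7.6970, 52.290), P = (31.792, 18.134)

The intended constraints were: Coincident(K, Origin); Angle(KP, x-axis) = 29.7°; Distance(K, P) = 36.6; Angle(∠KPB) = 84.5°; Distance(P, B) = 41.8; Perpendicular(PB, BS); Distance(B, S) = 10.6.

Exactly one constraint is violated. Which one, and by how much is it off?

Distance(B, S) = 10.6 — off by 7.00.

K = (0.00, 0.00) ✓; KP at 29.70° ✓; |KP| = 36.60 ✓; ∠KPB = 84.50° ✓; |PB| = 41.80 ✓; ∠(PB, BS) = 90.00° ✓; |BS| = 17.60 ✗.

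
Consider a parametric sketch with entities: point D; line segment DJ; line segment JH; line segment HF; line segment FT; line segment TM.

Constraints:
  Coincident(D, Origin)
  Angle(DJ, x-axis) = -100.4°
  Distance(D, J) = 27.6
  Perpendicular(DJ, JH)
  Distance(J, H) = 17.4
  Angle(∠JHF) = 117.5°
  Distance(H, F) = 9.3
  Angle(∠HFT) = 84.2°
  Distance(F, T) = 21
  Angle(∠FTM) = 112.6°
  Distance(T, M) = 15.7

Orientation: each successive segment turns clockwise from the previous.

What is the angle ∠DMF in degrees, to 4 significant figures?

62.45°

D is at the origin; DJ runs at -100.4° with length 27.6, so J = (-4.982, -27.15). DJ is perpendicular to JH, so JH runs at 169.6°; with |JH| = 17.4, H = (-22.10, -24.01). ∠JHF = 117.5° gives HF at 107.1° from the x-axis; with |HF| = 9.3, F = (-24.83, -15.12). ∠HFT = 84.2° gives FT at 11.30° from the x-axis; with |FT| = 21.0, T = (-4.238, -11.00). ∠FTM = 112.6° gives TM at -56.10° from the x-axis; with |TM| = 15.7, M = (4.518, -24.03). Then cos ∠DMF = MD·MF / (|MD||MF|), giving 62.45°.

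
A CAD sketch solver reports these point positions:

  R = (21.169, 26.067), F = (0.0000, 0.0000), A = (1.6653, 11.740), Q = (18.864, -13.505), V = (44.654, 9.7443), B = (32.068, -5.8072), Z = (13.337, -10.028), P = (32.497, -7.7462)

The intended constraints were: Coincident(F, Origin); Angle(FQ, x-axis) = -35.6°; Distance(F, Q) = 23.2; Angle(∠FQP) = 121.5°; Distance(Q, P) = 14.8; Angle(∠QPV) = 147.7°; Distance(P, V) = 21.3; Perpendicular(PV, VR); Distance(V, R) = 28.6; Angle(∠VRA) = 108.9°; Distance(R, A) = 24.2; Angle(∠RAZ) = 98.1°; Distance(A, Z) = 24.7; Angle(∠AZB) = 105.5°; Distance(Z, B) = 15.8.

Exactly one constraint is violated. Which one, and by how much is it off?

Distance(Z, B) = 15.8 — off by 3.40.

F = (0.00, 0.00) ✓; FQ at -35.60° ✓; |FQ| = 23.20 ✓; ∠FQP = 121.5° ✓; |QP| = 14.80 ✓; ∠QPV = 147.7° ✓; |PV| = 21.30 ✓; ∠(PV, VR) = 90.00° ✓; |VR| = 28.60 ✓; ∠VRA = 108.9° ✓; |RA| = 24.20 ✓; ∠RAZ = 98.10° ✓; |AZ| = 24.70 ✓; ∠AZB = 105.5° ✓; |ZB| = 19.20 ✗.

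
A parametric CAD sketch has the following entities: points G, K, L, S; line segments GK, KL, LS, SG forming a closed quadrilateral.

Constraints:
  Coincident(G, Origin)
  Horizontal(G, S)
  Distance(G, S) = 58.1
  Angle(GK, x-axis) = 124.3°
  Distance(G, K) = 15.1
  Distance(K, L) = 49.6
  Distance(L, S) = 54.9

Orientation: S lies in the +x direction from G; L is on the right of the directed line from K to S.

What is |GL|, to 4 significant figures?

34.71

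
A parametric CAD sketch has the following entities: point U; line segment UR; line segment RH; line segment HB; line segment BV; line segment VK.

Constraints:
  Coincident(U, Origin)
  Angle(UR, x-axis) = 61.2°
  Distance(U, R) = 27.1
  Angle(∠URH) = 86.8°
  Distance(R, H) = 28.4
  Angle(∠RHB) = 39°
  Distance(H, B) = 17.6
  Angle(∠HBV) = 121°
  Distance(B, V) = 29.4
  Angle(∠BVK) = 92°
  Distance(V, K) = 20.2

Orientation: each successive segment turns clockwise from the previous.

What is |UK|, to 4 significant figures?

45.98

U is at the origin; UR runs at 61.2° with length 27.1, so R = (13.06, 23.75). ∠URH = 86.8° gives RH at -32.00° from the x-axis; with |RH| = 28.4, H = (37.14, 8.698). ∠RHB = 39.0° gives HB at -173.0° from the x-axis; with |HB| = 17.6, B = (19.67, 6.553). ∠HBV = 121.0° gives BV at 128.0° from the x-axis; with |BV| = 29.4, V = (1.571, 29.72). ∠BVK = 92.0° gives VK at 40.00° from the x-axis; with |VK| = 20.2, K = (17.04, 42.71). Then |UK| = |K − U| = 45.98.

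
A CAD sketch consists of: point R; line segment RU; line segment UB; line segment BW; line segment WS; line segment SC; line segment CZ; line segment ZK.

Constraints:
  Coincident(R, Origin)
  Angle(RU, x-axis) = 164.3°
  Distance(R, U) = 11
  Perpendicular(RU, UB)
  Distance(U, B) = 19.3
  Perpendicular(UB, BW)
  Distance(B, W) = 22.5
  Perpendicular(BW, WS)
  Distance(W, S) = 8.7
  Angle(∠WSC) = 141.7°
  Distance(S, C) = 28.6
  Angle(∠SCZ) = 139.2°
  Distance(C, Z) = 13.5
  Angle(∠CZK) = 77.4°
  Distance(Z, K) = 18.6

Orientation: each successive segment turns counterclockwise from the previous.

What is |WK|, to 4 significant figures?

33.97

∠SCZ = 139.2° gives CZ at 153.4° from the x-axis; with |CZ| = 13.5, Z = (-14.86, 19.13). ∠CZK = 77.4° gives ZK at -104.0° from the x-axis; with |ZK| = 18.6, K = (-19.36, 1.085). Then |WK| = |K − W| = 33.97.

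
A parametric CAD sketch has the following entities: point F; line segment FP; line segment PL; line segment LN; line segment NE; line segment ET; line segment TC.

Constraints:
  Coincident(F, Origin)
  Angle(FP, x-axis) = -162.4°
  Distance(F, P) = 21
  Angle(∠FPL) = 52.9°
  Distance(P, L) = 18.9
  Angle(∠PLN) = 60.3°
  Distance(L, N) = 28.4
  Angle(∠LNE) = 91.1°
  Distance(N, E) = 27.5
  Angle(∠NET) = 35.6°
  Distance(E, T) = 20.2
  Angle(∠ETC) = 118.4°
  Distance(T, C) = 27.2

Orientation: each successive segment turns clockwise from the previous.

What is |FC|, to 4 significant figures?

14.96

∠NET = 35.6° gives ET at 77.50° from the x-axis; with |ET| = 20.2, T = (-11.25, -8.677). ∠ETC = 118.4° gives TC at 15.90° from the x-axis; with |TC| = 27.2, C = (14.91, -1.225). Then |FC| = |C − F| = 14.96.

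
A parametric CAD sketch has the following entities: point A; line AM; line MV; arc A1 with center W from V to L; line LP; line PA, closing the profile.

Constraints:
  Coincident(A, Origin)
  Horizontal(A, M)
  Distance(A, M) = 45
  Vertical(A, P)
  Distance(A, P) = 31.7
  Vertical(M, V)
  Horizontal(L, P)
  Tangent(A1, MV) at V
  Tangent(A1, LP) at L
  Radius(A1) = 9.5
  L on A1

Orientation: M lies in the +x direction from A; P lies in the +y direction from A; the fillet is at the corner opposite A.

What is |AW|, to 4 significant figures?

41.87

A is at the origin; A and M share the same y with |AM| = 45.0 and M on the +x side, so M = (45.00, 0.000). AP is vertical with |AP| = 31.7 and P on the +y side, so P = (0.000, 31.70). The virtual corner opposite A is at (45.00, 31.70). Since A1 is tangent to MV there, WV ⟂ MV and the tangent condition forces WL to be normal to LP, with radius 9.5, so the center W sits 9.5 in from both sides at W = (35.50, 22.20). Then |AW| = |W − A| = 41.87.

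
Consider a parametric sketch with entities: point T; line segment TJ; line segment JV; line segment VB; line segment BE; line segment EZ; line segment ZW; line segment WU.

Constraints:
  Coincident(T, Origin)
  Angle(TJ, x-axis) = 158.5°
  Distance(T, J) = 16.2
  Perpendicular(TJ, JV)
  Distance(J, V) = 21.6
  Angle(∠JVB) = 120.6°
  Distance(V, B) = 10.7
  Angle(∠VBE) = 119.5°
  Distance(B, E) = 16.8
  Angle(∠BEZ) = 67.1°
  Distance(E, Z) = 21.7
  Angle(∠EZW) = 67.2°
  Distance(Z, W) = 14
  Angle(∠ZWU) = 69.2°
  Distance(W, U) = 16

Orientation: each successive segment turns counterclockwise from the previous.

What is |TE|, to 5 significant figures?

20.150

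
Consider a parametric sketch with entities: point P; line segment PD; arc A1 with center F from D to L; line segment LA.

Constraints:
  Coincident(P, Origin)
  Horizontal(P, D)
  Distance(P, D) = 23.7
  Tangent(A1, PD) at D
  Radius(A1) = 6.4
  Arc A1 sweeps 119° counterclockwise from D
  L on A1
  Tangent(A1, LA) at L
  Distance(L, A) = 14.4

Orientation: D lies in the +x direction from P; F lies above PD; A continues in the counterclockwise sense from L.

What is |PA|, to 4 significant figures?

31.41

P is at the origin; PD is horizontal with |PD| = 23.7 and D on the +x side, so D = (23.70, 0.000). Tangency of A1 to PD means the radius FD is perpendicular to PD, so F = D + (0, 6.4) = (23.70, 6.400). On A1, D sits at bearing -90° from F; a 119° counterclockwise sweep puts L at bearing 29°, so L = F + 6.4·(cos 29°, sin 29°) = (29.30, 9.503). Tangency of A1 to LA means the radius FL is perpendicular to LA, so LA runs along (−sin 29°, cos 29°); with |LA| = 14.4, A = (22.32, 22.10). Then |PA| = |A − P| = 31.41.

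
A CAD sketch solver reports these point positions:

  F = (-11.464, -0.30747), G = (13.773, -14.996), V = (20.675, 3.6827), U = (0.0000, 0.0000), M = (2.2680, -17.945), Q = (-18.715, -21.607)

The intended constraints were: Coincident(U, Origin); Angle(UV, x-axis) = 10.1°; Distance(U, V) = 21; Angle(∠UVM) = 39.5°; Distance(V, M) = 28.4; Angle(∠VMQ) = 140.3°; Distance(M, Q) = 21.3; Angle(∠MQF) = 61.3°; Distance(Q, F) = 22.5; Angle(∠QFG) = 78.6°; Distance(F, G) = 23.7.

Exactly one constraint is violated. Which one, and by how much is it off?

Distance(F, G) = 23.7 — off by 5.50.

U = (0.00, 0.00) ✓; UV at 10.10° ✓; |UV| = 21.00 ✓; ∠UVM = 39.50° ✓; |VM| = 28.40 ✓; ∠VMQ = 140.3° ✓; |MQ| = 21.30 ✓; ∠MQF = 61.30° ✓; |QF| = 22.50 ✓; ∠QFG = 78.60° ✓; |FG| = 29.20 ✗.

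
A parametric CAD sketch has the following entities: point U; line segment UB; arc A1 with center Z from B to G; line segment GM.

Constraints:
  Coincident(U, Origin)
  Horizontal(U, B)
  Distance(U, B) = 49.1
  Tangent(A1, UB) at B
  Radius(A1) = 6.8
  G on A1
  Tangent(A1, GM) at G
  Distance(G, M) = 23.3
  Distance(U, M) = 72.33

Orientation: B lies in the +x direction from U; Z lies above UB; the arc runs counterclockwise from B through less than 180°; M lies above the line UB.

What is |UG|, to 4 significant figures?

54.27

Checks: |ZG| = 6.800 ✓; ∠(ZG, GM) = 90.00° ✓; |GM| = 23.30 ✓; |UM| = 72.33 ✓.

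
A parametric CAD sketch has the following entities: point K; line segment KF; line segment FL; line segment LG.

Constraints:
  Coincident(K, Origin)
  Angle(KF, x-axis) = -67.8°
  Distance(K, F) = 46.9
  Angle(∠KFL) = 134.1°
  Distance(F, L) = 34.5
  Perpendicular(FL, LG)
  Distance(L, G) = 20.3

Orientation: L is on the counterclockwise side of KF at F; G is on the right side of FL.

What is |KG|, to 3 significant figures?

86.1

K is at the origin; KF runs at -67.8° with length 46.9, so F = 46.9·(cos -67.8°, sin -67.8°) = (17.7, -43.4). ∠KFL = 134.1°, so FL runs at -67.8° + (180° − 134.1°) = -21.9° from the x-axis; with |FL| = 34.5, L = F + 34.5·(cos -21.9°, sin -21.9°) = (49.7, -56.3). FL is perpendicular to LG; with |LG| = 20.3 on the right of FL, G = L + 20.3·(-0.373, -0.928) = (42.2, -75.1). Then |KG| = |G − K| = 86.1.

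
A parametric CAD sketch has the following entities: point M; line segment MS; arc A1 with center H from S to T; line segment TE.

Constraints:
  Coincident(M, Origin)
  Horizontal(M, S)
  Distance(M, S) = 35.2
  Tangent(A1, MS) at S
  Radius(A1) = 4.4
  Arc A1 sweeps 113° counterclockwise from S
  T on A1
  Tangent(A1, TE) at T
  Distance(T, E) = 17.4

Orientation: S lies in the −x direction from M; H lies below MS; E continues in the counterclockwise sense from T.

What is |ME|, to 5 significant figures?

39.282

M is at the origin; MS is horizontal with |MS| = 35.2 and S on the −x side, so S = (-35.200, 0.0000). Tangency of A1 to MS means the radius HS is perpendicular to MS, so H = S + (0, -4.4) = (-35.200, -4.4000). On A1, S sits at bearing 90° from H; a 113° counterclockwise sweep puts T at bearing 203°, so T = H + 4.4·(cos 203°, sin 203°) = (-39.250, -6.1192). A1 meets TE tangentially, so HT is at right angles to TE, so TE runs along (−sin 203°, cos 203°); with |TE| = 17.4, E = (-32.451, -22.136). Then |ME| = |E − M| = 39.282.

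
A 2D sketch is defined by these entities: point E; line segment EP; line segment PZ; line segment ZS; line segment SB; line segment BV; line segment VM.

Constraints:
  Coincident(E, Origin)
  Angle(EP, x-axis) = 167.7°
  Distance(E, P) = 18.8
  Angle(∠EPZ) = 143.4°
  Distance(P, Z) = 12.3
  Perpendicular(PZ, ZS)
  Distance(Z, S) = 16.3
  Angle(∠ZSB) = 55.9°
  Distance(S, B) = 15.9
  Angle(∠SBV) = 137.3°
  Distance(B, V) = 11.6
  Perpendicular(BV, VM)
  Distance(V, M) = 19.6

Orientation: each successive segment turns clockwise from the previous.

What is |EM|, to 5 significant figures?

36.385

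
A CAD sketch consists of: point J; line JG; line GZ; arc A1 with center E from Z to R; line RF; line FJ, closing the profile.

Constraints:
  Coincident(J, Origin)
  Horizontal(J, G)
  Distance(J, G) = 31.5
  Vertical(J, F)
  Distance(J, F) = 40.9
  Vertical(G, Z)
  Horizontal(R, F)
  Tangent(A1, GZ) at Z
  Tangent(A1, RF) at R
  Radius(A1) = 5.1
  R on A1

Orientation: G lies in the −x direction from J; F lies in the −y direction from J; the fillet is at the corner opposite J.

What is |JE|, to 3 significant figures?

44.5

J is at the origin; J and G share the same y with |JG| = 31.5 and G on the −x side, so G = (-31.5, 0.00). JF is vertical with |JF| = 40.9 and F on the −y side, so F = (0.00, -40.9). The virtual corner opposite J is at (-31.5, -40.9). A1 meets GZ tangentially, so EZ is at right angles to GZ and the tangent condition forces ER to be normal to RF, with radius 5.1, so the center E sits 5.1 in from both sides at E = (-26.4, -35.8). Then |JE| = |E − J| = 44.5.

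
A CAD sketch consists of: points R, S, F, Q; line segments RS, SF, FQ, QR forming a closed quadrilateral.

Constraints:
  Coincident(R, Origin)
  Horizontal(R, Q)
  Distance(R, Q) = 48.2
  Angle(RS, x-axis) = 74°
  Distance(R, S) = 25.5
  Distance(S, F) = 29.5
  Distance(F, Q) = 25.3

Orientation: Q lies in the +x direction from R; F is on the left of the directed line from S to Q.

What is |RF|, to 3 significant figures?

42.8

R is at the origin; RQ is horizontal with |RQ| = 48.2 and Q in +x, so Q = (48.2, 0). RS runs at 74.0° with |RS| = 25.5, so S = (7.03, 24.5). F is determined by |SF| = 29.5 and |FQ| = 25.3 together: it lies at the intersection of circle(S, 29.5) and circle(Q, 25.3). With |SQ| = 47.9, the foot of the radical line on SQ is 26.4 from S and the perpendicular offset is √(29.5² − 26.4²) = 13.2. Taking the left-of-SQ solution: F = (36.5, 22.4).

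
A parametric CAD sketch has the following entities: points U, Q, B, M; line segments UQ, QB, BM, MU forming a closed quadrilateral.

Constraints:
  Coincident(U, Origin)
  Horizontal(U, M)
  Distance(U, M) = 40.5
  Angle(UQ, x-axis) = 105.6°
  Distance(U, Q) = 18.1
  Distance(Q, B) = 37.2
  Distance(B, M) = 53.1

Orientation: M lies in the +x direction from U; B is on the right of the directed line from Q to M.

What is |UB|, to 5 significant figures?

21.469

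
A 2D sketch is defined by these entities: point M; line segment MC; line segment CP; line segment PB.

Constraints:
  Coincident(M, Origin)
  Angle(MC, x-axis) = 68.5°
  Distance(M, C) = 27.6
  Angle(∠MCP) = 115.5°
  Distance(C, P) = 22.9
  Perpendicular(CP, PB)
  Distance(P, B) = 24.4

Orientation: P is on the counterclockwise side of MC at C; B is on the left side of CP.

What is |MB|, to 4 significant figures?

34.79

∠MCP = 115.5°, so CP runs at 68.5° + (180° − 115.5°) = 133.0° from the x-axis; with |CP| = 22.9, P = C + 22.9·(cos 133.0°, sin 133.0°) = (-5.502, 42.43). CP is perpendicular to PB; with |PB| = 24.4 on the left of CP, B = P + 24.4·(-0.7314, -0.6820) = (-23.35, 25.79). Then |MB| = |B − M| = 34.79.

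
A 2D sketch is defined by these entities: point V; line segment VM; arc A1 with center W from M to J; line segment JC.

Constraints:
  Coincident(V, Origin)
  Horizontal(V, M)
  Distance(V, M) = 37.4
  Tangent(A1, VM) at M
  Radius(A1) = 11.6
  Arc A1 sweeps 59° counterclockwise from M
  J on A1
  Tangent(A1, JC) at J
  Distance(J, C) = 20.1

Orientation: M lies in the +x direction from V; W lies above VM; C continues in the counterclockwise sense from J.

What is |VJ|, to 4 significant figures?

47.68

Tangency of A1 to VM means the radius WM is perpendicular to VM, so W = M + (0, 11.6) = (37.40, 11.60). On A1, M sits at bearing -90° from W; a 59° counterclockwise sweep puts J at bearing -31°, so J = W + 11.6·(cos -31°, sin -31°) = (47.34, 5.626). Then |VJ| = |J − V| = 47.68.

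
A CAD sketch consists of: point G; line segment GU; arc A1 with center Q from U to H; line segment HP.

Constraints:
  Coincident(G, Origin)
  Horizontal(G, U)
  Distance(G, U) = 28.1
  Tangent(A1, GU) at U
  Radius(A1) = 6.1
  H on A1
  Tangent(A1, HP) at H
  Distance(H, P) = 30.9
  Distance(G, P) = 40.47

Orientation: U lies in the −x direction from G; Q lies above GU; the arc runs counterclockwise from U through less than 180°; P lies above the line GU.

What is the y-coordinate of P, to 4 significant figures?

36.06

G is at the origin; G and U share the same y with |GU| = 28.1 and U on the −x side, so U = (-28.10, 0.000). Tangency of A1 to GU means the radius QU is perpendicular to GU, so Q = U + (0, 6.1) = (-28.10, 6.100). Since QH ⟂ HP (tangency), |QP| = √(6.1² + 30.9²) = 31.50 regardless of where H sits on A1. So P lies on both circle(G, 40.47) and circle(Q, 31.50); the above-GU intersection is P = (-18.38, 36.06). H is the foot of the tangent from P: H = (-22.04, 5.376).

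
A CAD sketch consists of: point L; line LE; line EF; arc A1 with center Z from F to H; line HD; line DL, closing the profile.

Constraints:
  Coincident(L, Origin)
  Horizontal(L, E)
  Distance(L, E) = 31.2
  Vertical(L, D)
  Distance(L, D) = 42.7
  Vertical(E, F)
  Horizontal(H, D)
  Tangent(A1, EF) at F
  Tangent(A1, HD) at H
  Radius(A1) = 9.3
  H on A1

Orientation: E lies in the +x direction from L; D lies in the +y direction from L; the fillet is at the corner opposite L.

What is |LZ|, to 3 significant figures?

39.9

L is at the origin; L and E share the same y with |LE| = 31.2 and E on the +x side, so E = (31.2, 0.00). L and D share the same x with |LD| = 42.7 and D on the +y side, so D = (0.00, 42.7). The virtual corner opposite L is at (31.2, 42.7). Tangency of A1 to EF means the radius ZF is perpendicular to EF and the tangent condition forces ZH to be normal to HD, with radius 9.3, so the center Z sits 9.3 in from both sides at Z = (21.9, 33.4). Then |LZ| = |Z − L| = 39.9.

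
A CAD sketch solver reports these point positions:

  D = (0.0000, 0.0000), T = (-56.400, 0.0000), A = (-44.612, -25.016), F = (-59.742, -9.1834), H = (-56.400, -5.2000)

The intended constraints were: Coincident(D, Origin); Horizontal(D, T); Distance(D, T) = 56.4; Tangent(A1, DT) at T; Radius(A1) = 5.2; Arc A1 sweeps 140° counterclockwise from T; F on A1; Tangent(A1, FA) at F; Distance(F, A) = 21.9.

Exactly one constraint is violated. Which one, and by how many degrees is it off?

Tangent(A1, FA) at F — off by 6.30°.

D = (0.00, 0.00) ✓; D.y = 0.00, T.y = 0.00 ✓; |DT| = 56.40 ✓; ∠(HT, TD) = 90.00° ✓; |HT| = 5.200 ✓; bearing(H→F) − bearing(H→T) = 140.0° ✓; |HF| = 5.200 ✓; ∠(HF, FA) = 96.30° ✗; |FA| = 21.90 ✓.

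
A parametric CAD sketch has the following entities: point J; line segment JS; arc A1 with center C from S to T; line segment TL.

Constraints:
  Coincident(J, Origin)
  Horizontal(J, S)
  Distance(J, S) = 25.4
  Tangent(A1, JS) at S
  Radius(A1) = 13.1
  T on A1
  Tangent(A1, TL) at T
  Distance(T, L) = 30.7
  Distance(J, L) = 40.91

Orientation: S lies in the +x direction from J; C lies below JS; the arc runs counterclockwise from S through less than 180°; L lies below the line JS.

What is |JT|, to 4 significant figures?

16.32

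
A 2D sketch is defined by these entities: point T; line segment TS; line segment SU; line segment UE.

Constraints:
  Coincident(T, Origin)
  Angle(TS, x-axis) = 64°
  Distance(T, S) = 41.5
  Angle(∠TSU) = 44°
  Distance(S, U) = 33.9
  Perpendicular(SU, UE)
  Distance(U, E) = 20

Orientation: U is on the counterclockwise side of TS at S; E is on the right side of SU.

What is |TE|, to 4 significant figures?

49.00

T is at the origin; TS runs at 64.0° with length 41.5, so S = 41.5·(cos 64.0°, sin 64.0°) = (18.19, 37.30). ∠TSU = 44.0°, so SU runs at 64.0° + (180° − 44.0°) = 200.0° from the x-axis; with |SU| = 33.9, U = S + 33.9·(cos 200.0°, sin 200.0°) = (-13.66, 25.71). SU is perpendicular to UE; with |UE| = 20.0 on the right of SU, E = U + 20.0·(-0.3420, 0.9397) = (-20.50, 44.50). Then |TE| = |E − T| = 49.00.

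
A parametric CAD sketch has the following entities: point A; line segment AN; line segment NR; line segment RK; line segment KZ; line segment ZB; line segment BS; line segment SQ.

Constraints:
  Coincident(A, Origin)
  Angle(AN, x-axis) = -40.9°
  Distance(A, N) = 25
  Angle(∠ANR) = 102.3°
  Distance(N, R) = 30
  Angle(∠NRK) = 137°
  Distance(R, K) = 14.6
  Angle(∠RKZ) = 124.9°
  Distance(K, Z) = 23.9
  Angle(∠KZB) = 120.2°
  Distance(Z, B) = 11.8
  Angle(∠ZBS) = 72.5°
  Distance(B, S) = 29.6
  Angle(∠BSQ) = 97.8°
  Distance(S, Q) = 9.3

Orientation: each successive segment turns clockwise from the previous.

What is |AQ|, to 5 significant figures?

42.365

A is at the origin; AN runs at -40.9° with length 25.0, so N = (18.896, -16.369). ∠ANR = 102.3° gives NR at -118.60° from the x-axis; with |NR| = 30.0, R = (4.5356, -42.708). ∠NRK = 137.0° gives RK at -161.60° from the x-axis; with |RK| = 14.6, K = (-9.3180, -47.316). ∠RKZ = 124.9° gives KZ at 143.30° from the x-axis; with |KZ| = 23.9, Z = (-28.480, -33.033). ∠KZB = 120.2° gives ZB at 83.500° from the x-axis; with |ZB| = 11.8, B = (-27.145, -21.309). ∠ZBS = 72.5° gives BS at -24.000° from the x-axis; with |BS| = 29.6, S = (-0.10370, -33.349). ∠BSQ = 97.8° gives SQ at -106.20° from the x-axis; with |SQ| = 9.3, Q = (-2.6983, -42.279). Then |AQ| = |Q − A| = 42.365.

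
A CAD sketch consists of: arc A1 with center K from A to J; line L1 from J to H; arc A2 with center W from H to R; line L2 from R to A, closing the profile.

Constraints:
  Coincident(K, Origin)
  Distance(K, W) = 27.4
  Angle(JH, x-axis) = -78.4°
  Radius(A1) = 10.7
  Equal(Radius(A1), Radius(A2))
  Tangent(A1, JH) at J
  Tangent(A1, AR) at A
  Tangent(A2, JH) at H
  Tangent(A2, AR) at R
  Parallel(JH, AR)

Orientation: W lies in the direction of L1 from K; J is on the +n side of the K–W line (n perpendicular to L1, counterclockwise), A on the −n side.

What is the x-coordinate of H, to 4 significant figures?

15.99

The slot axis is L1's direction at -78.4°, so u = (cos -78.4°, sin -78.4°) = (0.2011, -0.9796) and n = (−sin -78.4°, cos -78.4°) = (0.9796, 0.2011). K is at the origin and W lies 27.4 along u from K, so W = 27.4·u = (5.510, -26.84). Tangency of A1 to both parallel lines with radius 10.7 puts J and A at K ± 10.7·n: J = (10.48, 2.152), A = (-10.48, -2.152). Equal radii place H and R the same way about W: H = W + 10.7·n = (15.99, -24.69), R = W − 10.7·n = (-4.972, -28.99). So H.x = 15.99.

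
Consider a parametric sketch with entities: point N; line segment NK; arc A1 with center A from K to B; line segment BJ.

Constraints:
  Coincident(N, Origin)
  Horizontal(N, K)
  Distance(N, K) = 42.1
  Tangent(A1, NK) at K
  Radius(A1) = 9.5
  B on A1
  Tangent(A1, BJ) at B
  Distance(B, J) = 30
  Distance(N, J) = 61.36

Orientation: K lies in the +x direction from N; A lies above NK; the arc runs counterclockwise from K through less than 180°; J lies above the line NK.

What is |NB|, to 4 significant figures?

52.65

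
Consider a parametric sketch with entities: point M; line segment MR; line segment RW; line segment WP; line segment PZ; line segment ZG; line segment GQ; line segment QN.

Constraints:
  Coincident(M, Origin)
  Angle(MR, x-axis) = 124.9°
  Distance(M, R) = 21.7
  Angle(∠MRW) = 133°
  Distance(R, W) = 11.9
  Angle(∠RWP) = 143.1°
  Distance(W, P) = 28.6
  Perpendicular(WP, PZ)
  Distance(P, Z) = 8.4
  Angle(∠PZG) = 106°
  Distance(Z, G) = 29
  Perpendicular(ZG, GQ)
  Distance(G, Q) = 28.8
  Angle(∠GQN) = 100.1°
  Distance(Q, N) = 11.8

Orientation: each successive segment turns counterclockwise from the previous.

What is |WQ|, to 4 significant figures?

13.40

∠PZG = 106.0° gives ZG at 12.80° from the x-axis; with |ZG| = 29.0, G = (-16.93, 4.760). ZG is perpendicular to GQ, so GQ runs at 102.8°; with |GQ| = 28.8, Q = (-23.31, 32.84). Then |WQ| = |Q − W| = 13.40.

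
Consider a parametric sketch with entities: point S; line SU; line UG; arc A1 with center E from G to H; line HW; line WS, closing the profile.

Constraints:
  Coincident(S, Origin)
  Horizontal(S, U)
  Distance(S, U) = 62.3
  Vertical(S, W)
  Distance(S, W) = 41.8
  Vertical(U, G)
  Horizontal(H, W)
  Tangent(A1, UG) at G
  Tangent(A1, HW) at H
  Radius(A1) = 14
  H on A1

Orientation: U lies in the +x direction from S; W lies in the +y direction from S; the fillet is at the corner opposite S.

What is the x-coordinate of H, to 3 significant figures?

48.3

S is at the origin; SU is horizontal with |SU| = 62.3 and U on the +x side, so U = (62.3, 0.00). SW is vertical with |SW| = 41.8 and W on the +y side, so W = (0.00, 41.8). The virtual corner opposite S is at (62.3, 41.8). Since A1 is tangent to UG there, EG ⟂ UG and A1 meets HW tangentially, so EH is at right angles to HW, with radius 14.0, so the center E sits 14.0 in from both sides at E = (48.3, 27.8). That places the tangent points at G = (62.3, 27.8) on UG and H = (48.3, 41.8) on HW. So H.x = 48.3.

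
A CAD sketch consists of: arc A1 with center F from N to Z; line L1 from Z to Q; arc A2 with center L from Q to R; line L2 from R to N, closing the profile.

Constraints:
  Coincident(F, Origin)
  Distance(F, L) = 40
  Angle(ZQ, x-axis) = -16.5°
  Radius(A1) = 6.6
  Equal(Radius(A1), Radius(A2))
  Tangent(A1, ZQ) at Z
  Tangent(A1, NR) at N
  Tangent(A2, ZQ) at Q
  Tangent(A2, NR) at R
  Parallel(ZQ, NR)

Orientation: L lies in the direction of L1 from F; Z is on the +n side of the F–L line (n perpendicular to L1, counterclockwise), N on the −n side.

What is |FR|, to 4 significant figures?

40.54

The slot axis is L1's direction at -16.5°, so u = (cos -16.5°, sin -16.5°) = (0.9588, -0.2840) and n = (−sin -16.5°, cos -16.5°) = (0.2840, 0.9588). F is at the origin and L lies 40.0 along u from F, so L = 40.0·u = (38.35, -11.36). Tangency of A1 to both parallel lines with radius 6.6 puts Z and N at F ± 6.6·n: Z = (1.875, 6.328), N = (-1.875, -6.328). Equal radii place Q and R the same way about L: Q = L + 6.6·n = (40.23, -5.032), R = L − 6.6·n = (36.48, -17.69). Then |FR| = |R − F| = 40.54.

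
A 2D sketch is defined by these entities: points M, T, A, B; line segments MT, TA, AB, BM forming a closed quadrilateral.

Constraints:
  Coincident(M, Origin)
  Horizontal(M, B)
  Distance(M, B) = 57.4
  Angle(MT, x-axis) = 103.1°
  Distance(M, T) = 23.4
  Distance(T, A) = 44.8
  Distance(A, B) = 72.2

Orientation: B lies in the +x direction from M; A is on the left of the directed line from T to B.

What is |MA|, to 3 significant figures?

63.5

M is at the origin; MB is horizontal with |MB| = 57.4 and B in +x, so B = (57.4, 0). MT runs at 103.1° with |MT| = 23.4, so T = (-5.30, 22.8). A is determined by |TA| = 44.8 and |AB| = 72.2 together: it lies at the intersection of circle(T, 44.8) and circle(B, 72.2). With |TB| = 66.7, the foot of the radical line on TB is 9.33 from T and the perpendicular offset is √(44.8² − 9.33²) = 43.8. Taking the left-of-TB solution: A = (18.4, 60.8).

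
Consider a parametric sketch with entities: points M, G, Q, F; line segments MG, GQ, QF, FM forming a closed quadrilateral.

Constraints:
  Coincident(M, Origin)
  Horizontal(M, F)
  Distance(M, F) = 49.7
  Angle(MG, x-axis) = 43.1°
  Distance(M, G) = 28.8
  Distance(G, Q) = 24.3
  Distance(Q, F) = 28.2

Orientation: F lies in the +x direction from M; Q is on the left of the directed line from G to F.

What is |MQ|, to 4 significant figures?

51.95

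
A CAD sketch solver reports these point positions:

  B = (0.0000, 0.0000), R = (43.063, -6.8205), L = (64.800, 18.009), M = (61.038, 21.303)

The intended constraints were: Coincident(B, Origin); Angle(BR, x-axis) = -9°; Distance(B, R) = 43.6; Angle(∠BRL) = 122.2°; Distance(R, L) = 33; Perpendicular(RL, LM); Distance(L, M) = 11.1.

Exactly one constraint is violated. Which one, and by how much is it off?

Distance(L, M) = 11.1 — off by 6.10.

B = (0.00, 0.00) ✓; BR at -9.000° ✓; |BR| = 43.60 ✓; ∠BRL = 122.2° ✓; |RL| = 33.00 ✓; ∠(RL, LM) = 90.00° ✓; |LM| = 5.000 ✗.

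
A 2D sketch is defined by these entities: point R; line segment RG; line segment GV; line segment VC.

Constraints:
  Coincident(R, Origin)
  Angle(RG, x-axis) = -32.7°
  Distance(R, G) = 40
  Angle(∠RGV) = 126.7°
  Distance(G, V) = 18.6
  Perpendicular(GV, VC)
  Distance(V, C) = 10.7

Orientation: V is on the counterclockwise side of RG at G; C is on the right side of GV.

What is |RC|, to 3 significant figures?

60.3

R is at the origin; RG runs at -32.7° with length 40.0, so G = 40.0·(cos -32.7°, sin -32.7°) = (33.7, -21.6). ∠RGV = 126.7°, so GV runs at -32.7° + (180° − 126.7°) = 20.6° from the x-axis; with |GV| = 18.6, V = G + 18.6·(cos 20.6°, sin 20.6°) = (51.1, -15.1). The perpendicularity gives VC at right angles to GV; with |VC| = 10.7 on the right of GV, C = V + 10.7·(0.352, -0.936) = (54.8, -25.1). Then |RC| = |C − R| = 60.3.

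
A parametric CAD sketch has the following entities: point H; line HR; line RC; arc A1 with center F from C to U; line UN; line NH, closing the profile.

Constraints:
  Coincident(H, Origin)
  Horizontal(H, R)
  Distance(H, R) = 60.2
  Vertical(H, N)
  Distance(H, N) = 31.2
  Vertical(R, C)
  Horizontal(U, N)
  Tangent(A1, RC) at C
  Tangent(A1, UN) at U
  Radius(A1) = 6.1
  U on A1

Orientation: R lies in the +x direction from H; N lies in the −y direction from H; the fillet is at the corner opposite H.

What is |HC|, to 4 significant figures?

65.22

The virtual corner opposite H is at (60.20, -31.20). A1 meets RC tangentially, so FC is at right angles to RC and since A1 is tangent to UN there, FU ⟂ UN, with radius 6.1, so the center F sits 6.1 in from both sides at F = (54.10, -25.10). That places the tangent points at C = (60.20, -25.10) on RC and U = (54.10, -31.20) on UN. Then |HC| = |C − H| = 65.22.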